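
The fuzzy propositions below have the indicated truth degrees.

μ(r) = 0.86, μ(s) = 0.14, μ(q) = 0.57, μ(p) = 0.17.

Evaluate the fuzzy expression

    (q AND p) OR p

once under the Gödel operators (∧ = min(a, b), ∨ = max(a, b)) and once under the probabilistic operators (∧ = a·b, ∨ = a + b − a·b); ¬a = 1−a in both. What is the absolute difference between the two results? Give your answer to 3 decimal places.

0.080

Under Gödel:
  q AND p = min(a, b) on (0.57, 0.17) = 0.17
  (q AND p) OR p = max(a, b) on (0.17, 0.17) = 0.17
  → value = 0.1700
Under probabilistic:
  q AND p = a·b on (0.5700, 0.1700) = 0.0969
  (q AND p) OR p = a + b − a·b on (0.0969, 0.1700) = 0.2504
  → value = 0.2504
|0.1700 − 0.2504| = 0.080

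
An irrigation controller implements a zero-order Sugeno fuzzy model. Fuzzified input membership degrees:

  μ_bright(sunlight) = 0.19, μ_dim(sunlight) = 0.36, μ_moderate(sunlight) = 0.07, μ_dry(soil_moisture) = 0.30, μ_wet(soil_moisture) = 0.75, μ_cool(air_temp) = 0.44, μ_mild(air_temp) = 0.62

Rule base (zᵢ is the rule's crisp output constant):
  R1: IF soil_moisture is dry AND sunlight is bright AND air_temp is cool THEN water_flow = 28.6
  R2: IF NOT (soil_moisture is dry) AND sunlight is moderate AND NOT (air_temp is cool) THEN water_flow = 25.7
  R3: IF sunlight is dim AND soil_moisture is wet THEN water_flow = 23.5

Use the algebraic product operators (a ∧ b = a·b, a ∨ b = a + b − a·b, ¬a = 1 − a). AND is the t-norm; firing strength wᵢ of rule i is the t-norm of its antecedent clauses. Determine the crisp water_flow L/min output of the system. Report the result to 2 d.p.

24.08

R1 (z=28.6): dry=0.30, bright=0.19, cool=0.44; AND[a·b] → w = 0.0251
R2 (z=25.7): ¬dry=1−0.30=0.70, moderate=0.07, ¬cool=1−0.44=0.56; AND[a·b] → w = 0.0274
R3 (z=23.5): dim=0.36, wet=0.75; AND[a·b] → w = 0.2700
Weighted average = (0.0251·28.6 + 0.0274·25.7 + 0.2700·23.5) / (0.0251 + 0.0274 + 0.2700)
  = 7.7675 / 0.3225 = 24.08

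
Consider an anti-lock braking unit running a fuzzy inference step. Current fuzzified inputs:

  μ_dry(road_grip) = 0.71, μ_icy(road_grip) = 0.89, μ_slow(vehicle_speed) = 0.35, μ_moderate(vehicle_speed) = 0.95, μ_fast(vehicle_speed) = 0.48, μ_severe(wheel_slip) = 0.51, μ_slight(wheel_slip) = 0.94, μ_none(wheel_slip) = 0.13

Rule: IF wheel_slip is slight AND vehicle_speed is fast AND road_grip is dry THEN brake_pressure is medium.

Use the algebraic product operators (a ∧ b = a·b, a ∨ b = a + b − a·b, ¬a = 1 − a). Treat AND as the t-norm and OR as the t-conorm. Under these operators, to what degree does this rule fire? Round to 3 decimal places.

firing strength: slight=0.94, fast=0.48, dry=0.71; AND[a·b] → w = 0.3204

0.320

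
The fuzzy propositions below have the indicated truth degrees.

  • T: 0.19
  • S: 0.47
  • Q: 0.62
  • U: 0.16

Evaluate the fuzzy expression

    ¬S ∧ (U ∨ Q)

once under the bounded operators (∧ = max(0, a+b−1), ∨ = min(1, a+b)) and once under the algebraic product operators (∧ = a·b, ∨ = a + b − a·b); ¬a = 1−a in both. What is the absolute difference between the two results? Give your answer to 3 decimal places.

0.051

Under bounded:
  ¬S = 1 − 0.47 = 0.53
  U ∨ Q = min(1, a+b) on (0.16, 0.62) = 0.78
  ¬S ∧ (U ∨ Q) = max(0, a+b−1) on (0.53, 0.78) = 0.31
  → value = 0.3100
Under algebraic product:
  ¬S = 1 − 0.4700 = 0.5300
  U ∨ Q = a + b − a·b on (0.1600, 0.6200) = 0.6808
  ¬S ∧ (U ∨ Q) = a·b on (0.5300, 0.6808) = 0.3608
  → value = 0.3608
|0.3100 − 0.3608| = 0.051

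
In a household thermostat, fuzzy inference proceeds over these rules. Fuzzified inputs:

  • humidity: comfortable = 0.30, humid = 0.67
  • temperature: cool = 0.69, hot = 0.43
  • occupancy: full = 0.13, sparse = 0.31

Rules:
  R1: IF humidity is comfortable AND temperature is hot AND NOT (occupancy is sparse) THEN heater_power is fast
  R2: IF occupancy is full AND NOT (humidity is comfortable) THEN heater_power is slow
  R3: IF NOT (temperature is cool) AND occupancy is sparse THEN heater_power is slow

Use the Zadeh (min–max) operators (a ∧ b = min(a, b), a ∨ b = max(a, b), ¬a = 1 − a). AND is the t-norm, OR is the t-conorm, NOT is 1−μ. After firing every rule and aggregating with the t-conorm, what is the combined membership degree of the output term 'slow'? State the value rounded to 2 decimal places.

0.31

R1: comfortable=0.30, hot=0.43, ¬sparse=1−0.31=0.69; AND[min(a, b)] → w = 0.30
R2: full=0.13, ¬comfortable=1−0.30=0.70; AND[min(a, b)] → w = 0.13
R3: ¬cool=1−0.69=0.31, sparse=0.31; AND[min(a, b)] → w = 0.31
Rules with consequent 'slow': {R2, R3} → strengths 0.13, 0.31
Aggregate via t-conorm [max(a, b)]: 0.31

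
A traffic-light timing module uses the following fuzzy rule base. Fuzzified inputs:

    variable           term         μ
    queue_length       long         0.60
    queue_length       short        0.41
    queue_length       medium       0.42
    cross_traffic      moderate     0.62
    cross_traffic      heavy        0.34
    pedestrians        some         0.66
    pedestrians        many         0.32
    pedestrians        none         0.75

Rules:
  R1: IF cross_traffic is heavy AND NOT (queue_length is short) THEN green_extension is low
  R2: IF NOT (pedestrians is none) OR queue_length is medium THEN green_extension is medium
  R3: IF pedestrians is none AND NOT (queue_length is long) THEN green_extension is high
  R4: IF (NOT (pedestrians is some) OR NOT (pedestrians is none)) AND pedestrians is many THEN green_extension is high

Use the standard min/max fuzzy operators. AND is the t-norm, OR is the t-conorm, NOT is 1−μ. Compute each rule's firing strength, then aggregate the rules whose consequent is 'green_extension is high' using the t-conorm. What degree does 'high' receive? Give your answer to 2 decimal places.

0.40

R1: heavy=0.34, ¬short=1−0.41=0.59; AND[min(a, b)] → w = 0.34
R2: ¬none=1−0.75=0.25, medium=0.42; OR[max(a, b)] → w = 0.42
R3: none=0.75, ¬long=1−0.60=0.40; AND[min(a, b)] → w = 0.40
R4: (¬some=1−0.66=0.34 OR ¬none=1−0.75=0.25) = 0.34; AND[min(a, b)] with many=0.32 → w = 0.32
Rules with consequent 'high': {R3, R4} → strengths 0.40, 0.32
Aggregate via t-conorm [max(a, b)]: 0.40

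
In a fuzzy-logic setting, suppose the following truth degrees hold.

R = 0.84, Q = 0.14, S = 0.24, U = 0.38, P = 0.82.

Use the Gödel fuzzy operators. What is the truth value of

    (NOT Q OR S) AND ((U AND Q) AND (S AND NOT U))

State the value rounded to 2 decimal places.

0.14

NOT Q = 1 − 0.14 = 0.86
NOT Q OR S = max(a, b) on (0.86, 0.24) = 0.86
U AND Q = min(a, b) on (0.38, 0.14) = 0.14
NOT U = 1 − 0.38 = 0.62
S AND NOT U = min(a, b) on (0.24, 0.62) = 0.24
(U AND Q) AND (S AND NOT U) = min(a, b) on (0.14, 0.24) = 0.14
(NOT Q OR S) AND ((U AND Q) AND (S AND NOT U)) = min(a, b) on (0.86, 0.14) = 0.14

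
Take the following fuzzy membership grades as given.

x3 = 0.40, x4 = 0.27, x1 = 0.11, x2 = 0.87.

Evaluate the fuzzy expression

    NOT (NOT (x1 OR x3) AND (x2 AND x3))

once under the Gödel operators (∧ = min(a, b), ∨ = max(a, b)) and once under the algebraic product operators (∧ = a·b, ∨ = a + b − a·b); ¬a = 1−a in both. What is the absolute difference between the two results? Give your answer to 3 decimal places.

0.214

Under Gödel:
  x1 OR x3 = max(a, b) on (0.11, 0.40) = 0.40
  NOT (x1 OR x3) = 1 − 0.40 = 0.60
  x2 AND x3 = min(a, b) on (0.87, 0.40) = 0.40
  NOT (x1 OR x3) AND (x2 AND x3) = min(a, b) on (0.60, 0.40) = 0.40
  NOT (NOT (x1 OR x3) AND (x2 AND x3)) = 1 − 0.40 = 0.60
  → value = 0.6000
Under algebraic product:
  x1 OR x3 = a + b − a·b on (0.1100, 0.4000) = 0.4660
  NOT (x1 OR x3) = 1 − 0.4660 = 0.5340
  x2 AND x3 = a·b on (0.8700, 0.4000) = 0.3480
  NOT (x1 OR x3) AND (x2 AND x3) = a·b on (0.5340, 0.3480) = 0.1858
  NOT (NOT (x1 OR x3) AND (x2 AND x3)) = 1 − 0.1858 = 0.8142
  → value = 0.8142
|0.6000 − 0.8142| = 0.214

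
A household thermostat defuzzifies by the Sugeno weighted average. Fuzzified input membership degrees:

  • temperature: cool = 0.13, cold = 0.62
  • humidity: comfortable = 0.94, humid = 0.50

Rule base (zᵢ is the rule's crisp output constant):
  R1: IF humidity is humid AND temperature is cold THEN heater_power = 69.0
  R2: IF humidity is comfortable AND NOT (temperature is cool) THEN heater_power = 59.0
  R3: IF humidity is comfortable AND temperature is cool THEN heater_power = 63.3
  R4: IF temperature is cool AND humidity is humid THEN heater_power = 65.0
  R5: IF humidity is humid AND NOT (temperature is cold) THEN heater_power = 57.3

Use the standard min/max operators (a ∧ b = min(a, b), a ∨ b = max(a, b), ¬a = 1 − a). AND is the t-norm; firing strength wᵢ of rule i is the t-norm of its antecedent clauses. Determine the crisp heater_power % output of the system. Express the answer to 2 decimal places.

R1 (z=69.0): humid=0.50, cold=0.62; AND[min(a, b)] → w = 0.50
R2 (z=59.0): comfortable=0.94, ¬cool=1−0.13=0.87; AND[min(a, b)] → w = 0.87
R3 (z=63.3): comfortable=0.94, cool=0.13; AND[min(a, b)] → w = 0.13
R4 (z=65.0): cool=0.13, humid=0.50; AND[min(a, b)] → w = 0.13
R5 (z=57.3): humid=0.50, ¬cold=1−0.62=0.38; AND[min(a, b)] → w = 0.38
Weighted average = (0.50·69.0 + 0.87·59.0 + 0.13·63.3 + 0.13·65.0 + 0.38·57.3) / (0.50 + 0.87 + 0.13 + 0.13 + 0.38)
  = 124.2830 / 2.0100 = 61.83

61.83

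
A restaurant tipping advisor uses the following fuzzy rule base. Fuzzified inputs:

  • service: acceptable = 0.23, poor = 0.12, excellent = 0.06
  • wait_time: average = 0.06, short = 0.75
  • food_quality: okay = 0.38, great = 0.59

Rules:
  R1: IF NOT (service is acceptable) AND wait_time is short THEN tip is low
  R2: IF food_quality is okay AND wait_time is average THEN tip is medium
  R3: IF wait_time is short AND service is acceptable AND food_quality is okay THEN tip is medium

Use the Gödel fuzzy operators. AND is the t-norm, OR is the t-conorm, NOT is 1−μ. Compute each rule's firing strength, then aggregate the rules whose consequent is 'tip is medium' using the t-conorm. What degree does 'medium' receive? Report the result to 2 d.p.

0.23

R1: ¬acceptable=1−0.23=0.77, short=0.75; AND[min(a, b)] → w = 0.75
R2: okay=0.38, average=0.06; AND[min(a, b)] → w = 0.06
R3: short=0.75, acceptable=0.23, okay=0.38; AND[min(a, b)] → w = 0.23
Rules with consequent 'medium': {R2, R3} → strengths 0.06, 0.23
Aggregate via t-conorm [max(a, b)]: 0.23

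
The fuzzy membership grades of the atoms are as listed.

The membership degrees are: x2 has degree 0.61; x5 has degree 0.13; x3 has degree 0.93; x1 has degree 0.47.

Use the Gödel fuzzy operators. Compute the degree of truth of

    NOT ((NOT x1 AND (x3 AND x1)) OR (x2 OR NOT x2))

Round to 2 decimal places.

0.39

NOT x1 = 1 − 0.47 = 0.53
x3 AND x1 = min(a, b) on (0.93, 0.47) = 0.47
NOT x1 AND (x3 AND x1) = min(a, b) on (0.53, 0.47) = 0.47
NOT x2 = 1 − 0.61 = 0.39
x2 OR NOT x2 = max(a, b) on (0.61, 0.39) = 0.61
(NOT x1 AND (x3 AND x1)) OR (x2 OR NOT x2) = max(a, b) on (0.47, 0.61) = 0.61
NOT ((NOT x1 AND (x3 AND x1)) OR (x2 OR NOT x2)) = 1 − 0.61 = 0.39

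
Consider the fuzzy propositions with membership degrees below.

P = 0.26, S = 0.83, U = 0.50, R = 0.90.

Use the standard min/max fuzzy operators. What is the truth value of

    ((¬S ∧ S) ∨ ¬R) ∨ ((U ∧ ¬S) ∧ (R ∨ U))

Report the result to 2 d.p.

¬S = 1 − 0.83 = 0.17
¬S ∧ S = min(a, b) on (0.17, 0.83) = 0.17
¬R = 1 − 0.90 = 0.10
(¬S ∧ S) ∨ ¬R = max(a, b) on (0.17, 0.10) = 0.17
¬S = 1 − 0.83 = 0.17
U ∧ ¬S = min(a, b) on (0.50, 0.17) = 0.17
R ∨ U = max(a, b) on (0.90, 0.50) = 0.90
(U ∧ ¬S) ∧ (R ∨ U) = min(a, b) on (0.17, 0.90) = 0.17
((¬S ∧ S) ∨ ¬R) ∨ ((U ∧ ¬S) ∧ (R ∨ U)) = max(a, b) on (0.17, 0.17) = 0.17

0.17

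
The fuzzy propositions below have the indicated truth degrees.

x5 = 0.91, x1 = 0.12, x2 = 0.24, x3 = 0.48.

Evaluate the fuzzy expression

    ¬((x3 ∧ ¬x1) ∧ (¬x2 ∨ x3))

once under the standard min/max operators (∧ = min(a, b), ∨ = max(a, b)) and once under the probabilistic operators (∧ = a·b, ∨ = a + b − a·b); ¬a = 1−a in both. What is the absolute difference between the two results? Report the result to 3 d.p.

0.110

Under standard min/max:
  ¬x1 = 1 − 0.12 = 0.88
  x3 ∧ ¬x1 = min(a, b) on (0.48, 0.88) = 0.48
  ¬x2 = 1 − 0.24 = 0.76
  ¬x2 ∨ x3 = max(a, b) on (0.76, 0.48) = 0.76
  (x3 ∧ ¬x1) ∧ (¬x2 ∨ x3) = min(a, b) on (0.48, 0.76) = 0.48
  ¬((x3 ∧ ¬x1) ∧ (¬x2 ∨ x3)) = 1 − 0.48 = 0.52
  → value = 0.5200
Under probabilistic:
  ¬x1 = 1 − 0.1200 = 0.8800
  x3 ∧ ¬x1 = a·b on (0.4800, 0.8800) = 0.4224
  ¬x2 = 1 − 0.2400 = 0.7600
  ¬x2 ∨ x3 = a + b − a·b on (0.7600, 0.4800) = 0.8752
  (x3 ∧ ¬x1) ∧ (¬x2 ∨ x3) = a·b on (0.4224, 0.8752) = 0.3697
  ¬((x3 ∧ ¬x1) ∧ (¬x2 ∨ x3)) = 1 − 0.3697 = 0.6303
  → value = 0.6303
|0.5200 − 0.6303| = 0.110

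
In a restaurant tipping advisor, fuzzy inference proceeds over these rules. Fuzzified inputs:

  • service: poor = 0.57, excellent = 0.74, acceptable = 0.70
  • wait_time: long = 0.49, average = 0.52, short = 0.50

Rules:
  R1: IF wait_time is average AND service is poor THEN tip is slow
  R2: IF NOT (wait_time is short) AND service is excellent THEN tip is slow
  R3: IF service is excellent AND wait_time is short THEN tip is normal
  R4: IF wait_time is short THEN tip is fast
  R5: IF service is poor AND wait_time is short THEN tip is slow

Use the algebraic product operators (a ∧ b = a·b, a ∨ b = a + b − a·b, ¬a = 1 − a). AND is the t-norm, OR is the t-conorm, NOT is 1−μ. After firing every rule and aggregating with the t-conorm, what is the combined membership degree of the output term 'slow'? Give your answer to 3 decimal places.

R1: average=0.52, poor=0.57; AND[a·b] → w = 0.2964
R2: ¬short=1−0.50=0.50, excellent=0.74; AND[a·b] → w = 0.3700
R3: excellent=0.74, short=0.50; AND[a·b] → w = 0.3700
R4: short=0.50 → w = 0.5000
R5: poor=0.57, short=0.50; AND[a·b] → w = 0.2850
Rules with consequent 'slow': {R1, R2, R5} → strengths 0.2964, 0.3700, 0.2850
Aggregate via t-conorm [a + b − a·b]: 0.6831

0.683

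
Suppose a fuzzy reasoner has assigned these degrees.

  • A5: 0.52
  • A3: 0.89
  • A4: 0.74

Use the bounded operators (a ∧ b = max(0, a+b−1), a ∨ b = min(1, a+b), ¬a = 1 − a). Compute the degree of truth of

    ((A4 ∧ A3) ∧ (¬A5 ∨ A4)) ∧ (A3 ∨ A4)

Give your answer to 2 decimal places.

0.63

A4 ∧ A3 = max(0, a+b−1) on (0.74, 0.89) = 0.63
¬A5 = 1 − 0.52 = 0.48
¬A5 ∨ A4 = min(1, a+b) on (0.48, 0.74) = 1.00
(A4 ∧ A3) ∧ (¬A5 ∨ A4) = max(0, a+b−1) on (0.63, 1.00) = 0.63
A3 ∨ A4 = min(1, a+b) on (0.89, 0.74) = 1.00
((A4 ∧ A3) ∧ (¬A5 ∨ A4)) ∧ (A3 ∨ A4) = max(0, a+b−1) on (0.63, 1.00) = 0.63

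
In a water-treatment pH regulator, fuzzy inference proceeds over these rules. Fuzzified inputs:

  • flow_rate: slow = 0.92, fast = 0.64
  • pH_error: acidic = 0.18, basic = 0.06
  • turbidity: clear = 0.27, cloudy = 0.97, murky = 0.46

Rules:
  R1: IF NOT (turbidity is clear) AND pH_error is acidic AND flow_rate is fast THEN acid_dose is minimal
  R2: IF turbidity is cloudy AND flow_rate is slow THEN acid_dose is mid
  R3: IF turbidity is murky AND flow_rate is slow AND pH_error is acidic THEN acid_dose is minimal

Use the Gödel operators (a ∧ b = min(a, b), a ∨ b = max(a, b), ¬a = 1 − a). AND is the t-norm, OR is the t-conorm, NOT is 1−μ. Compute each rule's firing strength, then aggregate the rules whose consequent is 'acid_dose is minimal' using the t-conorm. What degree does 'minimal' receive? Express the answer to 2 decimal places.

0.18

R1: ¬clear=1−0.27=0.73, acidic=0.18, fast=0.64; AND[min(a, b)] → w = 0.18
R2: cloudy=0.97, slow=0.92; AND[min(a, b)] → w = 0.92
R3: murky=0.46, slow=0.92, acidic=0.18; AND[min(a, b)] → w = 0.18
Rules with consequent 'minimal': {R1, R3} → strengths 0.18, 0.18
Aggregate via t-conorm [max(a, b)]: 0.18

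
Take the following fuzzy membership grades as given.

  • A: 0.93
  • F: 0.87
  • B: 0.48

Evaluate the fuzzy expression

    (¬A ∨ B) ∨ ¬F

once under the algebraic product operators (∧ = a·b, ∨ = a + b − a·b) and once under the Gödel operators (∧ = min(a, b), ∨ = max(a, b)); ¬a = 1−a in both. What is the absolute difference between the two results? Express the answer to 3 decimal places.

0.099

Under algebraic product:
  ¬A = 1 − 0.9300 = 0.0700
  ¬A ∨ B = a + b − a·b on (0.0700, 0.4800) = 0.5164
  ¬F = 1 − 0.8700 = 0.1300
  (¬A ∨ B) ∨ ¬F = a + b − a·b on (0.5164, 0.1300) = 0.5793
  → value = 0.5793
Under Gödel:
  ¬A = 1 − 0.93 = 0.07
  ¬A ∨ B = max(a, b) on (0.07, 0.48) = 0.48
  ¬F = 1 − 0.87 = 0.13
  (¬A ∨ B) ∨ ¬F = max(a, b) on (0.48, 0.13) = 0.48
  → value = 0.4800
|0.5793 − 0.4800| = 0.099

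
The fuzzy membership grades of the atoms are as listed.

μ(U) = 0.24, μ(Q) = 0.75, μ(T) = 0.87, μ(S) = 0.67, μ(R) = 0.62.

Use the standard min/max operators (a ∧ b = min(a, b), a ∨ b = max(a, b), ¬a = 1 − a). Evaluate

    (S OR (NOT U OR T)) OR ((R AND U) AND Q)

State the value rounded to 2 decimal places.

NOT U = 1 − 0.24 = 0.76
NOT U OR T = max(a, b) on (0.76, 0.87) = 0.87
S OR (NOT U OR T) = max(a, b) on (0.67, 0.87) = 0.87
R AND U = min(a, b) on (0.62, 0.24) = 0.24
(R AND U) AND Q = min(a, b) on (0.24, 0.75) = 0.24
(S OR (NOT U OR T)) OR ((R AND U) AND Q) = max(a, b) on (0.87, 0.24) = 0.87

0.87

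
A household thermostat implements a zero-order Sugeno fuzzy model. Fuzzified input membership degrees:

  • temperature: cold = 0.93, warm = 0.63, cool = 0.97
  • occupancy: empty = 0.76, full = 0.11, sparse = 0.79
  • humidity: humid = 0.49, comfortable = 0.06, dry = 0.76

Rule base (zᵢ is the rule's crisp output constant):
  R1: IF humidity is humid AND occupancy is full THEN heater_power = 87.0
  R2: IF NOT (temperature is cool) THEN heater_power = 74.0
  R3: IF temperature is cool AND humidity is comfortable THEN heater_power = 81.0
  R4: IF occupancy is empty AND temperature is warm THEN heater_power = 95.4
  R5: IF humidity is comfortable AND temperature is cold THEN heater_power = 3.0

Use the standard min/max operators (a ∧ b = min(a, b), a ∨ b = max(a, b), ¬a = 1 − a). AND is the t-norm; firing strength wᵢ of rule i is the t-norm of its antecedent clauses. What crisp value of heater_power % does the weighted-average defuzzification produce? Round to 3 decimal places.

86.440

R1 (z=87.0): humid=0.49, full=0.11; AND[min(a, b)] → w = 0.11
R2 (z=74.0): ¬cool=1−0.97=0.03 → w = 0.03
R3 (z=81.0): cool=0.97, comfortable=0.06; AND[min(a, b)] → w = 0.06
R4 (z=95.4): empty=0.76, warm=0.63; AND[min(a, b)] → w = 0.63
R5 (z=3.0): comfortable=0.06, cold=0.93; AND[min(a, b)] → w = 0.06
Weighted average = (0.11·87.0 + 0.03·74.0 + 0.06·81.0 + 0.63·95.4 + 0.06·3.0) / (0.11 + 0.03 + 0.06 + 0.63 + 0.06)
  = 76.9320 / 0.8900 = 86.440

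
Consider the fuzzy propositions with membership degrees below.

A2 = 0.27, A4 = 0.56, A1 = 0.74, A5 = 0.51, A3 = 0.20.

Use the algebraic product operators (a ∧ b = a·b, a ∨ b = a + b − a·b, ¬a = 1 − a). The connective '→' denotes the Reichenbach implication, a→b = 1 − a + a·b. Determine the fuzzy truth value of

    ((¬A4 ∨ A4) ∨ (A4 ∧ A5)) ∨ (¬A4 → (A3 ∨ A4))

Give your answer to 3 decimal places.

¬A4 = 1 − 0.5600 = 0.4400
¬A4 ∨ A4 = a + b − a·b on (0.4400, 0.5600) = 0.7536
A4 ∧ A5 = a·b on (0.5600, 0.5100) = 0.2856
(¬A4 ∨ A4) ∨ (A4 ∧ A5) = a + b − a·b on (0.7536, 0.2856) = 0.8240
¬A4 = 1 − 0.5600 = 0.4400
A3 ∨ A4 = a + b − a·b on (0.2000, 0.5600) = 0.6480
¬A4 → (A3 ∨ A4)  [Reichenbach: 1 − a + a·b] with a=0.4400, b=0.6480 → 0.8451
((¬A4 ∨ A4) ∨ (A4 ∧ A5)) ∨ (¬A4 → (A3 ∨ A4)) = a + b − a·b on (0.8240, 0.8451) = 0.9727

0.973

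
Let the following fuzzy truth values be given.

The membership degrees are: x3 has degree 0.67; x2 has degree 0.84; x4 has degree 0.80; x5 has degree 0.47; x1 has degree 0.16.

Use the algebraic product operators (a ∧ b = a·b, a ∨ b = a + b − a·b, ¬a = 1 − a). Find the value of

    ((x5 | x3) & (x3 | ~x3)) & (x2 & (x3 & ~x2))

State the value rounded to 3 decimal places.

x5 | x3 = a + b − a·b on (0.4700, 0.6700) = 0.8251
~x3 = 1 − 0.6700 = 0.3300
x3 | ~x3 = a + b − a·b on (0.6700, 0.3300) = 0.7789
(x5 | x3) & (x3 | ~x3) = a·b on (0.8251, 0.7789) = 0.6427
~x2 = 1 − 0.8400 = 0.1600
x3 & ~x2 = a·b on (0.6700, 0.1600) = 0.1072
x2 & (x3 & ~x2) = a·b on (0.8400, 0.1072) = 0.0900
((x5 | x3) & (x3 | ~x3)) & (x2 & (x3 & ~x2)) = a·b on (0.6427, 0.0900) = 0.0579

0.058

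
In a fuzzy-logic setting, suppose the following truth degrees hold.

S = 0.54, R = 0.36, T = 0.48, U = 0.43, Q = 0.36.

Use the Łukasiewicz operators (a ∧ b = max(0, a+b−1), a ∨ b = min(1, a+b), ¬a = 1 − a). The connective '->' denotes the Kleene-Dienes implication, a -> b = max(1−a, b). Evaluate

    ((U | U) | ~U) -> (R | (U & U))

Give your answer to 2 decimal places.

U | U = min(1, a+b) on (0.43, 0.43) = 0.86
~U = 1 − 0.43 = 0.57
(U | U) | ~U = min(1, a+b) on (0.86, 0.57) = 1.00
U & U = max(0, a+b−1) on (0.43, 0.43) = 0.00
R | (U & U) = min(1, a+b) on (0.36, 0.00) = 0.36
((U | U) | ~U) -> (R | (U & U))  [Kleene-Dienes: max(1−a, b)] with a=1.00, b=0.36 → 0.36

0.36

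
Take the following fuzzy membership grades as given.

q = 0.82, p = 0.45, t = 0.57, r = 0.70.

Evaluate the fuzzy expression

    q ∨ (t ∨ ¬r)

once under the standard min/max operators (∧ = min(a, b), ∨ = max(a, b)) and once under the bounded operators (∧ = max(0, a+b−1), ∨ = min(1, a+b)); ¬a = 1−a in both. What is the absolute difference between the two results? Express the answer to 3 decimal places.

Under standard min/max:
  ¬r = 1 − 0.70 = 0.30
  t ∨ ¬r = max(a, b) on (0.57, 0.30) = 0.57
  q ∨ (t ∨ ¬r) = max(a, b) on (0.82, 0.57) = 0.82
  → value = 0.8200
Under bounded:
  ¬r = 1 − 0.70 = 0.30
  t ∨ ¬r = min(1, a+b) on (0.57, 0.30) = 0.87
  q ∨ (t ∨ ¬r) = min(1, a+b) on (0.82, 0.87) = 1.00
  → value = 1.0000
|0.8200 − 1.0000| = 0.180

0.180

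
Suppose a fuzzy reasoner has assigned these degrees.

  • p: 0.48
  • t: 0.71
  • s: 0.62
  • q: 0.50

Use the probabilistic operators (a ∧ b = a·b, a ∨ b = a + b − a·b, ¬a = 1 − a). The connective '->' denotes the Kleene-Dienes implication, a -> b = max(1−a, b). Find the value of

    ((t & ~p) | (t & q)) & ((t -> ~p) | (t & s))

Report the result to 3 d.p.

0.434

~p = 1 − 0.4800 = 0.5200
t & ~p = a·b on (0.7100, 0.5200) = 0.3692
t & q = a·b on (0.7100, 0.5000) = 0.3550
(t & ~p) | (t & q) = a + b − a·b on (0.3692, 0.3550) = 0.5931
~p = 1 − 0.4800 = 0.5200
t -> ~p  [Kleene-Dienes: max(1−a, b)] with a=0.7100, b=0.5200 → 0.5200
t & s = a·b on (0.7100, 0.6200) = 0.4402
(t -> ~p) | (t & s) = a + b − a·b on (0.5200, 0.4402) = 0.7313
((t & ~p) | (t & q)) & ((t -> ~p) | (t & s)) = a·b on (0.5931, 0.7313) = 0.4338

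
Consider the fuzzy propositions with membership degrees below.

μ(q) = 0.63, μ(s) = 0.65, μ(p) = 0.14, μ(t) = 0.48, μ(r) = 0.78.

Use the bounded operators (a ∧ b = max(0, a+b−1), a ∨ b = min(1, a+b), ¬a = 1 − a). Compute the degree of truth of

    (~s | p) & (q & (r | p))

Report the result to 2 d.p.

0.04

~s = 1 − 0.65 = 0.35
~s | p = min(1, a+b) on (0.35, 0.14) = 0.49
r | p = min(1, a+b) on (0.78, 0.14) = 0.92
q & (r | p) = max(0, a+b−1) on (0.63, 0.92) = 0.55
(~s | p) & (q & (r | p)) = max(0, a+b−1) on (0.49, 0.55) = 0.04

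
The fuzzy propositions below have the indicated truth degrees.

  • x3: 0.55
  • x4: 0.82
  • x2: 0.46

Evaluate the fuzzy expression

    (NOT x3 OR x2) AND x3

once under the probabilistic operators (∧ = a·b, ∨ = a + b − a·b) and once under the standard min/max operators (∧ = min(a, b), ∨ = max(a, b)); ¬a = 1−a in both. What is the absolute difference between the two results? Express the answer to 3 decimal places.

Under probabilistic:
  NOT x3 = 1 − 0.5500 = 0.4500
  NOT x3 OR x2 = a + b − a·b on (0.4500, 0.4600) = 0.7030
  (NOT x3 OR x2) AND x3 = a·b on (0.7030, 0.5500) = 0.3866
  → value = 0.3866
Under standard min/max:
  NOT x3 = 1 − 0.55 = 0.45
  NOT x3 OR x2 = max(a, b) on (0.45, 0.46) = 0.46
  (NOT x3 OR x2) AND x3 = min(a, b) on (0.46, 0.55) = 0.46
  → value = 0.4600
|0.3866 − 0.4600| = 0.073

0.073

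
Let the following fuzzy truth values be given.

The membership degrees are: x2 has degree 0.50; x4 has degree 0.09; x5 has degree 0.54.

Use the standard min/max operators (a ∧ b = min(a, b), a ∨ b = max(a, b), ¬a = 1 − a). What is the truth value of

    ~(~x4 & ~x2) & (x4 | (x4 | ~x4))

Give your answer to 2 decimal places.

0.50

~x4 = 1 − 0.09 = 0.91
~x2 = 1 − 0.50 = 0.50
~x4 & ~x2 = min(a, b) on (0.91, 0.50) = 0.50
~(~x4 & ~x2) = 1 − 0.50 = 0.50
~x4 = 1 − 0.09 = 0.91
x4 | ~x4 = max(a, b) on (0.09, 0.91) = 0.91
x4 | (x4 | ~x4) = max(a, b) on (0.09, 0.91) = 0.91
~(~x4 & ~x2) & (x4 | (x4 | ~x4)) = min(a, b) on (0.50, 0.91) = 0.50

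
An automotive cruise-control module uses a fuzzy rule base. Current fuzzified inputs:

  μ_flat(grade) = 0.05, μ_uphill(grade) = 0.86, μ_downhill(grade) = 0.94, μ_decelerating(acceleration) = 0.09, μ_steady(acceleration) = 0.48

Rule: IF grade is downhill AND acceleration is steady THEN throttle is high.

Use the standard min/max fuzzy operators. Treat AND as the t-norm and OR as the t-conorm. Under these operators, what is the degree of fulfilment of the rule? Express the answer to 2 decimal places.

0.48

firing strength: downhill=0.94, steady=0.48; AND[min(a, b)] → w = 0.48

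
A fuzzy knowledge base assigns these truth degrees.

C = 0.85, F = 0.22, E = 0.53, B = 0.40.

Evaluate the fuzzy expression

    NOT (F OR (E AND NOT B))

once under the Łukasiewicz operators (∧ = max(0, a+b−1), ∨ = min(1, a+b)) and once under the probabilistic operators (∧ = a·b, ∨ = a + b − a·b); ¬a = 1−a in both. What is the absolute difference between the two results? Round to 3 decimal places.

Under Łukasiewicz:
  NOT B = 1 − 0.40 = 0.60
  E AND NOT B = max(0, a+b−1) on (0.53, 0.60) = 0.13
  F OR (E AND NOT B) = min(1, a+b) on (0.22, 0.13) = 0.35
  NOT (F OR (E AND NOT B)) = 1 − 0.35 = 0.65
  → value = 0.6500
Under probabilistic:
  NOT B = 1 − 0.4000 = 0.6000
  E AND NOT B = a·b on (0.5300, 0.6000) = 0.3180
  F OR (E AND NOT B) = a + b − a·b on (0.2200, 0.3180) = 0.4680
  NOT (F OR (E AND NOT B)) = 1 − 0.4680 = 0.5320
  → value = 0.5320
|0.6500 − 0.5320| = 0.118

0.118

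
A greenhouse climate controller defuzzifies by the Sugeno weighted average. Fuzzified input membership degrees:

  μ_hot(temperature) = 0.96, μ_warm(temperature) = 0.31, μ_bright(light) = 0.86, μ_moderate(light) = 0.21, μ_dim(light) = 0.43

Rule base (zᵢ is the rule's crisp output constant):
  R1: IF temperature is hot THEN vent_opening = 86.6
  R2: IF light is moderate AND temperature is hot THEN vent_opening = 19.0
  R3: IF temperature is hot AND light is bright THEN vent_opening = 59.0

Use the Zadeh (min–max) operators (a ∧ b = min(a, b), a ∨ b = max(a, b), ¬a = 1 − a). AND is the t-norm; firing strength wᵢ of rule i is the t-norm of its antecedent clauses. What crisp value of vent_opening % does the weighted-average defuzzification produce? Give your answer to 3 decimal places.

R1 (z=86.6): hot=0.96 → w = 0.96
R2 (z=19.0): moderate=0.21, hot=0.96; AND[min(a, b)] → w = 0.21
R3 (z=59.0): hot=0.96, bright=0.86; AND[min(a, b)] → w = 0.86
Weighted average = (0.96·86.6 + 0.21·19.0 + 0.86·59.0) / (0.96 + 0.21 + 0.86)
  = 137.8660 / 2.0300 = 67.914

67.914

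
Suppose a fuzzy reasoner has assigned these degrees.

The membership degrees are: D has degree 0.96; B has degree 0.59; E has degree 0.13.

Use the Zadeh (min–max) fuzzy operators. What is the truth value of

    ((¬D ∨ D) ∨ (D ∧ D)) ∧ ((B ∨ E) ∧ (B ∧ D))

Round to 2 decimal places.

0.59

¬D = 1 − 0.96 = 0.04
¬D ∨ D = max(a, b) on (0.04, 0.96) = 0.96
D ∧ D = min(a, b) on (0.96, 0.96) = 0.96
(¬D ∨ D) ∨ (D ∧ D) = max(a, b) on (0.96, 0.96) = 0.96
B ∨ E = max(a, b) on (0.59, 0.13) = 0.59
B ∧ D = min(a, b) on (0.59, 0.96) = 0.59
(B ∨ E) ∧ (B ∧ D) = min(a, b) on (0.59, 0.59) = 0.59
((¬D ∨ D) ∨ (D ∧ D)) ∧ ((B ∨ E) ∧ (B ∧ D)) = min(a, b) on (0.96, 0.59) = 0.59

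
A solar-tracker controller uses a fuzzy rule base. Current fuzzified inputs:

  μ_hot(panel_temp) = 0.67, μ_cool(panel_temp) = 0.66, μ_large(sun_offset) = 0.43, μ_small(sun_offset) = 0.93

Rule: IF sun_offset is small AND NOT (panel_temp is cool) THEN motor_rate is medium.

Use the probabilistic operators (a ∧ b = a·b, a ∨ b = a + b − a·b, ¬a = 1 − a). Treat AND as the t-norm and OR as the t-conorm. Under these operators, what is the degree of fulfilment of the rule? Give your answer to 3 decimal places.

firing strength: small=0.93, ¬cool=1−0.66=0.34; AND[a·b] → w = 0.3162

0.316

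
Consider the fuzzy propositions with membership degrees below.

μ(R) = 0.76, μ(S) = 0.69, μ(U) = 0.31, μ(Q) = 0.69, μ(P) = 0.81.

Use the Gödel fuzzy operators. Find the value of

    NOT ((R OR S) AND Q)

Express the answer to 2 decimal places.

R OR S = max(a, b) on (0.76, 0.69) = 0.76
(R OR S) AND Q = min(a, b) on (0.76, 0.69) = 0.69
NOT ((R OR S) AND Q) = 1 − 0.69 = 0.31

0.31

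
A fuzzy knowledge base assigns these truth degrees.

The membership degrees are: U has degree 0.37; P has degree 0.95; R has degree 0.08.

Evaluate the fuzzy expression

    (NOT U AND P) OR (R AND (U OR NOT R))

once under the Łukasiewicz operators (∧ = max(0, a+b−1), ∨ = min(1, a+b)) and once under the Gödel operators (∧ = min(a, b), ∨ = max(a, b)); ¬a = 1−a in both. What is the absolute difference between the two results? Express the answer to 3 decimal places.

0.030

Under Łukasiewicz:
  NOT U = 1 − 0.37 = 0.63
  NOT U AND P = max(0, a+b−1) on (0.63, 0.95) = 0.58
  NOT R = 1 − 0.08 = 0.92
  U OR NOT R = min(1, a+b) on (0.37, 0.92) = 1.00
  R AND (U OR NOT R) = max(0, a+b−1) on (0.08, 1.00) = 0.08
  (NOT U AND P) OR (R AND (U OR NOT R)) = min(1, a+b) on (0.58, 0.08) = 0.66
  → value = 0.6600
Under Gödel:
  NOT U = 1 − 0.37 = 0.63
  NOT U AND P = min(a, b) on (0.63, 0.95) = 0.63
  NOT R = 1 − 0.08 = 0.92
  U OR NOT R = max(a, b) on (0.37, 0.92) = 0.92
  R AND (U OR NOT R) = min(a, b) on (0.08, 0.92) = 0.08
  (NOT U AND P) OR (R AND (U OR NOT R)) = max(a, b) on (0.63, 0.08) = 0.63
  → value = 0.6300
|0.6600 − 0.6300| = 0.030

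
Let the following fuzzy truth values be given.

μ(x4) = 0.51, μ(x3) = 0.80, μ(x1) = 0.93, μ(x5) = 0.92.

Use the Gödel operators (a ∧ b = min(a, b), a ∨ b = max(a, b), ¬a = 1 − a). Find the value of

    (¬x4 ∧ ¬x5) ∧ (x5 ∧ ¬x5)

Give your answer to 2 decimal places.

0.08

¬x4 = 1 − 0.51 = 0.49
¬x5 = 1 − 0.92 = 0.08
¬x4 ∧ ¬x5 = min(a, b) on (0.49, 0.08) = 0.08
¬x5 = 1 − 0.92 = 0.08
x5 ∧ ¬x5 = min(a, b) on (0.92, 0.08) = 0.08
(¬x4 ∧ ¬x5) ∧ (x5 ∧ ¬x5) = min(a, b) on (0.08, 0.08) = 0.08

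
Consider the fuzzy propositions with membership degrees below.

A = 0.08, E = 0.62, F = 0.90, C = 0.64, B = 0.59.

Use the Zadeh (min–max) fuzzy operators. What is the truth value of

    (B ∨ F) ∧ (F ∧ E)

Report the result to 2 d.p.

0.62

B ∨ F = max(a, b) on (0.59, 0.90) = 0.90
F ∧ E = min(a, b) on (0.90, 0.62) = 0.62
(B ∨ F) ∧ (F ∧ E) = min(a, b) on (0.90, 0.62) = 0.62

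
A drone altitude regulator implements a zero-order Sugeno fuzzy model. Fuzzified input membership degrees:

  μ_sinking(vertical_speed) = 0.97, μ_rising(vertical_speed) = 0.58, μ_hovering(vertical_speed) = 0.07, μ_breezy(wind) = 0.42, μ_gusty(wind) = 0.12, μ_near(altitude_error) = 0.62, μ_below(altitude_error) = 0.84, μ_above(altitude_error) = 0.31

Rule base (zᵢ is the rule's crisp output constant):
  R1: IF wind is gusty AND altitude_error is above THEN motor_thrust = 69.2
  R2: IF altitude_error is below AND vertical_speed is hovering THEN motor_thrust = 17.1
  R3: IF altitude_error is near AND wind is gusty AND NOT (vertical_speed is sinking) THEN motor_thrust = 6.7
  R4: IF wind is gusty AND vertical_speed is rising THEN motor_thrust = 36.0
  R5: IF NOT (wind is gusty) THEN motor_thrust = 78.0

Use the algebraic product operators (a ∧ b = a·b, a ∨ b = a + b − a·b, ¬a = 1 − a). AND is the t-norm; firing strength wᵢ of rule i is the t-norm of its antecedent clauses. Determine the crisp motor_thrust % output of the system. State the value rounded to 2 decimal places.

71.33

R1 (z=69.2): gusty=0.12, above=0.31; AND[a·b] → w = 0.0372
R2 (z=17.1): below=0.84, hovering=0.07; AND[a·b] → w = 0.0588
R3 (z=6.7): near=0.62, gusty=0.12, ¬sinking=1−0.97=0.03; AND[a·b] → w = 0.0022
R4 (z=36.0): gusty=0.12, rising=0.58; AND[a·b] → w = 0.0696
R5 (z=78.0): ¬gusty=1−0.12=0.88 → w = 0.8800
Weighted average = (0.0372·69.2 + 0.0588·17.1 + 0.0022·6.7 + 0.0696·36.0 + 0.8800·78.0) / (0.0372 + 0.0588 + 0.0022 + 0.0696 + 0.8800)
  = 74.7403 / 1.0478 = 71.33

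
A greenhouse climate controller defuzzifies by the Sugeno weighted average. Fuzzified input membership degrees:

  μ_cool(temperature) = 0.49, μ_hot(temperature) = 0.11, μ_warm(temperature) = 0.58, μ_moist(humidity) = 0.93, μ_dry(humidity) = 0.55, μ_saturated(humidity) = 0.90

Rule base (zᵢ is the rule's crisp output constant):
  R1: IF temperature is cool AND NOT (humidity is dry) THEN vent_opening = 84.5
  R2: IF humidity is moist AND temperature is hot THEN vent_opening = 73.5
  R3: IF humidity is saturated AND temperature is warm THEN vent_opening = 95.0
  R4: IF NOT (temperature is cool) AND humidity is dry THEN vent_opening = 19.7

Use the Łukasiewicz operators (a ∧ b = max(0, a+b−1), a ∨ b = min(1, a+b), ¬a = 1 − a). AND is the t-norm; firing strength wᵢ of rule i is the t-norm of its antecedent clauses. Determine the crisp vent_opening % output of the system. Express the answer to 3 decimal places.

R1 (z=84.5): cool=0.49, ¬dry=1−0.55=0.45; AND[max(0, a+b−1)] → w = 0.00
R2 (z=73.5): moist=0.93, hot=0.11; AND[max(0, a+b−1)] → w = 0.04
R3 (z=95.0): saturated=0.90, warm=0.58; AND[max(0, a+b−1)] → w = 0.48
R4 (z=19.7): ¬cool=1−0.49=0.51, dry=0.55; AND[max(0, a+b−1)] → w = 0.06
Weighted average = (0.00·84.5 + 0.04·73.5 + 0.48·95.0 + 0.06·19.7) / (0.00 + 0.04 + 0.48 + 0.06)
  = 49.7220 / 0.5800 = 85.728

85.728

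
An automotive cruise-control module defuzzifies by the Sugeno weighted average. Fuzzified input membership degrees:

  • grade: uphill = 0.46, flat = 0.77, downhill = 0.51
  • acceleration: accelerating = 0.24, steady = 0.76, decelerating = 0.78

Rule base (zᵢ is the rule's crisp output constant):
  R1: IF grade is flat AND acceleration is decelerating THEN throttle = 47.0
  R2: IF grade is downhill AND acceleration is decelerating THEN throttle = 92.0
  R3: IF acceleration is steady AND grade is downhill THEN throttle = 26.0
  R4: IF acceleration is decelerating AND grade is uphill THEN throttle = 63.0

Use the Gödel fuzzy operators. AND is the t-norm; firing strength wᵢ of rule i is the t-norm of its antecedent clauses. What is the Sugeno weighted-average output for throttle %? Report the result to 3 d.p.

R1 (z=47.0): flat=0.77, decelerating=0.78; AND[min(a, b)] → w = 0.77
R2 (z=92.0): downhill=0.51, decelerating=0.78; AND[min(a, b)] → w = 0.51
R3 (z=26.0): steady=0.76, downhill=0.51; AND[min(a, b)] → w = 0.51
R4 (z=63.0): decelerating=0.78, uphill=0.46; AND[min(a, b)] → w = 0.46
Weighted average = (0.77·47.0 + 0.51·92.0 + 0.51·26.0 + 0.46·63.0) / (0.77 + 0.51 + 0.51 + 0.46)
  = 125.3500 / 2.2500 = 55.711

55.711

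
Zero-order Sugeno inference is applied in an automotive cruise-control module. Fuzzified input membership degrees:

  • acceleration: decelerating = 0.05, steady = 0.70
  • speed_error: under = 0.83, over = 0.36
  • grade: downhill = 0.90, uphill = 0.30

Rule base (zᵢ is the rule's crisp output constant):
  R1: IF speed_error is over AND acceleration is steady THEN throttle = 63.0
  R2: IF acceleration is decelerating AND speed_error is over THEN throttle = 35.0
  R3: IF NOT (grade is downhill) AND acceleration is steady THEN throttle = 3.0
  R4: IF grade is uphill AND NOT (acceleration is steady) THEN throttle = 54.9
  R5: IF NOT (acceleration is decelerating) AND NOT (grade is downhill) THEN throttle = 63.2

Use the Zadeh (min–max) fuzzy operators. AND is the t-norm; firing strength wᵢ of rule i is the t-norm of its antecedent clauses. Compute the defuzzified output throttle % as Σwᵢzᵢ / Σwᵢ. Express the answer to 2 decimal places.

R1 (z=63.0): over=0.36, steady=0.70; AND[min(a, b)] → w = 0.36
R2 (z=35.0): decelerating=0.05, over=0.36; AND[min(a, b)] → w = 0.05
R3 (z=3.0): ¬downhill=1−0.90=0.10, steady=0.70; AND[min(a, b)] → w = 0.10
R4 (z=54.9): uphill=0.30, ¬steady=1−0.70=0.30; AND[min(a, b)] → w = 0.30
R5 (z=63.2): ¬decelerating=1−0.05=0.95, ¬downhill=1−0.90=0.10; AND[min(a, b)] → w = 0.10
Weighted average = (0.36·63.0 + 0.05·35.0 + 0.10·3.0 + 0.30·54.9 + 0.10·63.2) / (0.36 + 0.05 + 0.10 + 0.30 + 0.10)
  = 47.5200 / 0.9100 = 52.22

52.22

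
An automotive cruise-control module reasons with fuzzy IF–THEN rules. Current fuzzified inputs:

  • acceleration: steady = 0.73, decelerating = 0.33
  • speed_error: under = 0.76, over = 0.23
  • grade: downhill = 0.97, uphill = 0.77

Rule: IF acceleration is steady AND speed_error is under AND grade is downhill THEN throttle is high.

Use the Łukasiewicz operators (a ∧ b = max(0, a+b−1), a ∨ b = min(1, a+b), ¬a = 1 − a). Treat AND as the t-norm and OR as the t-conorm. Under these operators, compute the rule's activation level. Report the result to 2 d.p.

firing strength: steady=0.73, under=0.76, downhill=0.97; AND[max(0, a+b−1)] → w = 0.46

0.46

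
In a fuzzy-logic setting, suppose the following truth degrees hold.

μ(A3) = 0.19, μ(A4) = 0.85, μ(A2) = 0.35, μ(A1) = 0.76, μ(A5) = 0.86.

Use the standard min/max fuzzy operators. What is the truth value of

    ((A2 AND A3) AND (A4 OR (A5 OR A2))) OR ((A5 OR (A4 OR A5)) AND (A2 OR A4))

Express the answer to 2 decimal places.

A2 AND A3 = min(a, b) on (0.35, 0.19) = 0.19
A5 OR A2 = max(a, b) on (0.86, 0.35) = 0.86
A4 OR (A5 OR A2) = max(a, b) on (0.85, 0.86) = 0.86
(A2 AND A3) AND (A4 OR (A5 OR A2)) = min(a, b) on (0.19, 0.86) = 0.19
A4 OR A5 = max(a, b) on (0.85, 0.86) = 0.86
A5 OR (A4 OR A5) = max(a, b) on (0.86, 0.86) = 0.86
A2 OR A4 = max(a, b) on (0.35, 0.85) = 0.85
(A5 OR (A4 OR A5)) AND (A2 OR A4) = min(a, b) on (0.86, 0.85) = 0.85
((A2 AND A3) AND (A4 OR (A5 OR A2))) OR ((A5 OR (A4 OR A5)) AND (A2 OR A4)) = max(a, b) on (0.19, 0.85) = 0.85

0.85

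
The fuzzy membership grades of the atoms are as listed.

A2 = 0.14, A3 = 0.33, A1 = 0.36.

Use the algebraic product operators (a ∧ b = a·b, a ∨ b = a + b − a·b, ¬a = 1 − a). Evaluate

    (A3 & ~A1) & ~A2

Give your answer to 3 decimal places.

~A1 = 1 − 0.3600 = 0.6400
A3 & ~A1 = a·b on (0.3300, 0.6400) = 0.2112
~A2 = 1 − 0.1400 = 0.8600
(A3 & ~A1) & ~A2 = a·b on (0.2112, 0.8600) = 0.1816

0.182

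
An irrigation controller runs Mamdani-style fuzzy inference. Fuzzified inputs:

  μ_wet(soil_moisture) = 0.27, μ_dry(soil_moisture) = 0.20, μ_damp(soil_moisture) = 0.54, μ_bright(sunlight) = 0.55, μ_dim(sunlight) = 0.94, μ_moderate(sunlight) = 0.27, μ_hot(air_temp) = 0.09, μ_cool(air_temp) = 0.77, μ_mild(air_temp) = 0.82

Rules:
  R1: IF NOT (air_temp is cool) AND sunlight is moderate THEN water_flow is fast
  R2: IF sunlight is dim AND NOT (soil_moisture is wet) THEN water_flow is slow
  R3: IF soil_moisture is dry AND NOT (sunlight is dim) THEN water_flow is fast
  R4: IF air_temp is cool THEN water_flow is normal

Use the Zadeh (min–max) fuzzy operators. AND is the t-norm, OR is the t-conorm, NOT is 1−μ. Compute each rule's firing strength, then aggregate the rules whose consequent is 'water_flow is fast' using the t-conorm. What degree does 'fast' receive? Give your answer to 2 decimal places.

R1: ¬cool=1−0.77=0.23, moderate=0.27; AND[min(a, b)] → w = 0.23
R2: dim=0.94, ¬wet=1−0.27=0.73; AND[min(a, b)] → w = 0.73
R3: dry=0.20, ¬dim=1−0.94=0.06; AND[min(a, b)] → w = 0.06
R4: cool=0.77 → w = 0.77
Rules with consequent 'fast': {R1, R3} → strengths 0.23, 0.06
Aggregate via t-conorm [max(a, b)]: 0.23

0.23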